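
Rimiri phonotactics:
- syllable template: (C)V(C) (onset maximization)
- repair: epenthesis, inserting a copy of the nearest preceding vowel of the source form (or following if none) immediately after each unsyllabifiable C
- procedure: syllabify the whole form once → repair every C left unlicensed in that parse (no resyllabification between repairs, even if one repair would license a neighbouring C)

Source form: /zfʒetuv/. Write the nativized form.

Syllabifying with onset maximization leaves /z/, /f/ stranded (at most one coda consonant is licensed; onsets are limited to one consonant).
Inserting the epenthetic vowel yields /z/ → /ze/, /f/ → /fe/.

zefeʒetuv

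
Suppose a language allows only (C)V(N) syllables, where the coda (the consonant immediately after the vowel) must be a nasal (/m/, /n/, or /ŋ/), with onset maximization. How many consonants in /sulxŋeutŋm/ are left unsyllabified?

The consonants /l/, /x/, /t/, /ŋ/, /m/ cannot be parsed into a legal (C)V(N) syllable (only a nasal (/m/, /n/, or /ŋ/) is licensed in coda position; onsets are limited to one consonant).

5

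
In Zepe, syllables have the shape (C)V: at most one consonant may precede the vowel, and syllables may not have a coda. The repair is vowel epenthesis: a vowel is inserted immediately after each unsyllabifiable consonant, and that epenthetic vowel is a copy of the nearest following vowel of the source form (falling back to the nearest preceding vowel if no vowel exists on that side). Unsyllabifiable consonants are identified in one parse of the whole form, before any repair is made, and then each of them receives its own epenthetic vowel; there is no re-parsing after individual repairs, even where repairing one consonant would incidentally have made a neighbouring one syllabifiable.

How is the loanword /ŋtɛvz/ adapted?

The consonants /ŋ/, /v/, /z/ cannot be parsed into a legal (C)V syllable (no codas are permitted; onsets are limited to one consonant).
Inserting the epenthetic vowel yields /ŋ/ → /ŋɛ/, /v/ → /vɛ/, /z/ → /zɛ/.

ŋɛtɛvɛzɛ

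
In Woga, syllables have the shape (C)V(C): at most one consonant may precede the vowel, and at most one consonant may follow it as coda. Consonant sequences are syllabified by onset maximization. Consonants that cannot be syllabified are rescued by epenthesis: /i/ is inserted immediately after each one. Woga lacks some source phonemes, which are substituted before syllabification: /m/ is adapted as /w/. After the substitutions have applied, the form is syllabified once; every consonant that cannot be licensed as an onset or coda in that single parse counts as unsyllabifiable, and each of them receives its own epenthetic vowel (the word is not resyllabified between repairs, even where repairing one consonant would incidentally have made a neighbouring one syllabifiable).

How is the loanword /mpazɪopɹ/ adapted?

wipazɪopɹi

Substitution: /m/ → /w/, giving /wpazɪopɹ/.
Syllabifying with onset maximization leaves /w/, /ɹ/ stranded (at most one coda consonant is licensed; onsets are limited to one consonant).
Each unlicensed consonant becomes the onset of a new syllable: /w/ → /wi/, /ɹ/ → /ɹi/.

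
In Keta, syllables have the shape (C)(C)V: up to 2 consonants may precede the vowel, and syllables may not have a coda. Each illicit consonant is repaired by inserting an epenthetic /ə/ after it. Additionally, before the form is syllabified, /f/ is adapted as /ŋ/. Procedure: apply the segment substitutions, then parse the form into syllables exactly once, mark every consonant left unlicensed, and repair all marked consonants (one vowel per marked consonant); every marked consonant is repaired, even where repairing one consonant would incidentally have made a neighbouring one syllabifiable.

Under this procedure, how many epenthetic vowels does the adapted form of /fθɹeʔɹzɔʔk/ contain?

After substitution the input is /ŋθɹeʔɹzɔʔk/.
The unsyllabifiable consonants are /ŋ/, /ʔ/, /ʔ/, /k/; each receives one epenthetic vowel.

4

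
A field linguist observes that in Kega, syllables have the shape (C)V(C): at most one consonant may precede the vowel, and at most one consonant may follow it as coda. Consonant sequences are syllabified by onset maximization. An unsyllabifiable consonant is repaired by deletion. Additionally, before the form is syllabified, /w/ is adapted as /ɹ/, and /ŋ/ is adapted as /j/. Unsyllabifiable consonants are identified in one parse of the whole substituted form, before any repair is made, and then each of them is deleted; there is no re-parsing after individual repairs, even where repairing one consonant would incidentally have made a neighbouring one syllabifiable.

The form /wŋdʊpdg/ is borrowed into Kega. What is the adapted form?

Substitution: /w/ → /ɹ/, /ŋ/ → /j/, giving /ɹjdʊpdg/.
The consonants /ɹ/, /j/, /d/, /g/ cannot be parsed into a legal (C)V(C) syllable (at most one coda consonant is licensed; onsets are limited to one consonant).
Deleting the stranded consonants removes /ɹ/, /j/, /d/, /g/.

dʊp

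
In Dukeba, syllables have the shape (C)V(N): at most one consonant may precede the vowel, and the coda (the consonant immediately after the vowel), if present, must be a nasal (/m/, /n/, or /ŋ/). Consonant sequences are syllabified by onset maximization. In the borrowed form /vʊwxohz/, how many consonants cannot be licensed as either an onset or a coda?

The consonants /w/, /h/, /z/ cannot be parsed into a legal (C)V(N) syllable (only a nasal (/m/, /n/, or /ŋ/) is licensed in coda position; onsets are limited to one consonant).

3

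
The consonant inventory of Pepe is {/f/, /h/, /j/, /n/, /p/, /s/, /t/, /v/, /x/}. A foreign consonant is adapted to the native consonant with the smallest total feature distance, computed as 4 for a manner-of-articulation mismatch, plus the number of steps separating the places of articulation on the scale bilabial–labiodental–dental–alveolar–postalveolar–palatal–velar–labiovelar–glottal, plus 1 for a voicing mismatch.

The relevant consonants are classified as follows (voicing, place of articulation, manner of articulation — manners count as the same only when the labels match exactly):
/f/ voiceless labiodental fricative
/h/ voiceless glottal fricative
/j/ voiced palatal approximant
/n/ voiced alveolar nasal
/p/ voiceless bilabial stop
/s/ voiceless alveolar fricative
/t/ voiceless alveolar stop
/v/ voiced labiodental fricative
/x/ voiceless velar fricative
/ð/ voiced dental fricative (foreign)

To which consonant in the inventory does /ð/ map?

/v/ is closest: same manner (fricative), place distance 1 (dental→labiodental), same voicing; total 1. Next closest is /f/ at distance 2.

v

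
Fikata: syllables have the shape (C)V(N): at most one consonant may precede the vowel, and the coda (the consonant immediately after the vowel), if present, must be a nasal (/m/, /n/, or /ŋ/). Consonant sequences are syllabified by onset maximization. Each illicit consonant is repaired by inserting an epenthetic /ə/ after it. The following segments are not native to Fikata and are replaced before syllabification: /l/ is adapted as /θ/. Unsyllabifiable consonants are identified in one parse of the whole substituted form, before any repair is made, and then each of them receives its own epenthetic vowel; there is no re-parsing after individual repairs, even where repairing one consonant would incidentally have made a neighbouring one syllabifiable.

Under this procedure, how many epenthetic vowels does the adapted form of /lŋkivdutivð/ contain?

5

After substitution the input is /θŋkivdutivð/.
The unsyllabifiable consonants are /θ/, /ŋ/, /v/, /v/, /ð/; each receives one epenthetic vowel.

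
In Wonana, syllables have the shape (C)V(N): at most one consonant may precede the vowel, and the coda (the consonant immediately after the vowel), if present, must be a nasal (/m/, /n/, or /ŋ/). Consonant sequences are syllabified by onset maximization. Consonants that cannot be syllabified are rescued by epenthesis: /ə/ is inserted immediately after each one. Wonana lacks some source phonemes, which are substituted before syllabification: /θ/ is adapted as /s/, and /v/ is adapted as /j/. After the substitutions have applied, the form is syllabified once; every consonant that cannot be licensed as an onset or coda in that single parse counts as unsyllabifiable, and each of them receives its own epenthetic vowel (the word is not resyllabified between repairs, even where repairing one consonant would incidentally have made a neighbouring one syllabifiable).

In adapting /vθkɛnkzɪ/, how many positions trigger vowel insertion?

After substitution the input is /jskɛnkzɪ/.
The unsyllabifiable consonants are /j/, /s/, /k/; each receives one epenthetic vowel.

3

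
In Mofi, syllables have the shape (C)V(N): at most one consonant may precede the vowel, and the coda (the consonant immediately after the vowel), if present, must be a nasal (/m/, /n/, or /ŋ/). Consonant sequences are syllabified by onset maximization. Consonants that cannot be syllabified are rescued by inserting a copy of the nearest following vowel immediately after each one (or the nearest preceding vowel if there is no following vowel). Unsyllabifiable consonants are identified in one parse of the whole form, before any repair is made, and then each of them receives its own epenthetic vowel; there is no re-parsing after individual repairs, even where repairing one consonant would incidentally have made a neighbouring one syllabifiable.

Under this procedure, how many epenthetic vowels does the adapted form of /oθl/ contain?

The unsyllabifiable consonants are /θ/, /l/; each receives one epenthetic vowel.

2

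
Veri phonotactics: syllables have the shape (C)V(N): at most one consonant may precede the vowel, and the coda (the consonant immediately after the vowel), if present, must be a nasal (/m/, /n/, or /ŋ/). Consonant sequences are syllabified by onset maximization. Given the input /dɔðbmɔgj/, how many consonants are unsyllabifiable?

4

The consonants /ð/, /b/, /g/, /j/ cannot be parsed into a legal (C)V(N) syllable (only a nasal (/m/, /n/, or /ŋ/) is licensed in coda position; onsets are limited to one consonant).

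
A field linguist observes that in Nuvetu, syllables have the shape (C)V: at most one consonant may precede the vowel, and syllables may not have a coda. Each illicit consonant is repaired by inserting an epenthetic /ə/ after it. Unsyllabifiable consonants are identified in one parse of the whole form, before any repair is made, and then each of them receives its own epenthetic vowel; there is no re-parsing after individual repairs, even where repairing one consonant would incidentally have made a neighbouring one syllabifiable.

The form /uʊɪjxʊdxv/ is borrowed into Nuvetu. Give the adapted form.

Under (C)V, the unsyllabifiable consonants are /j/, /d/, /x/, /v/ (no codas are permitted; onsets are limited to one consonant).
Each unlicensed consonant becomes the onset of a new syllable: /j/ → /jə/, /d/ → /də/, /x/ → /xə/, /v/ → /və/.

uʊɪjəxʊdəxəvə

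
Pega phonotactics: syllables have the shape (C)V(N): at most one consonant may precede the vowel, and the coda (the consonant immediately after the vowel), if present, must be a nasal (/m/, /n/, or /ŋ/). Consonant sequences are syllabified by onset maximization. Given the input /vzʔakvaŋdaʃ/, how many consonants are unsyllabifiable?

4

The consonants /v/, /z/, /k/, /ʃ/ cannot be parsed into a legal (C)V(N) syllable (only a nasal (/m/, /n/, or /ŋ/) is licensed in coda position; onsets are limited to one consonant).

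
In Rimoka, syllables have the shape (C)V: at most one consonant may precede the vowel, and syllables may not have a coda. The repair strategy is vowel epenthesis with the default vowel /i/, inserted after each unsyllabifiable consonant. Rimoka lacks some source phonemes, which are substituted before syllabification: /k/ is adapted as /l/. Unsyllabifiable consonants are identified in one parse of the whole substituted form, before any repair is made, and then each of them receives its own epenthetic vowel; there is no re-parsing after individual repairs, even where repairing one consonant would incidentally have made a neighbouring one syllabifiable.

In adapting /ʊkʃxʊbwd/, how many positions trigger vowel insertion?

5

After substitution the input is /ʊlʃxʊbwd/.
The unsyllabifiable consonants are /l/, /ʃ/, /b/, /w/, /d/; each receives one epenthetic vowel.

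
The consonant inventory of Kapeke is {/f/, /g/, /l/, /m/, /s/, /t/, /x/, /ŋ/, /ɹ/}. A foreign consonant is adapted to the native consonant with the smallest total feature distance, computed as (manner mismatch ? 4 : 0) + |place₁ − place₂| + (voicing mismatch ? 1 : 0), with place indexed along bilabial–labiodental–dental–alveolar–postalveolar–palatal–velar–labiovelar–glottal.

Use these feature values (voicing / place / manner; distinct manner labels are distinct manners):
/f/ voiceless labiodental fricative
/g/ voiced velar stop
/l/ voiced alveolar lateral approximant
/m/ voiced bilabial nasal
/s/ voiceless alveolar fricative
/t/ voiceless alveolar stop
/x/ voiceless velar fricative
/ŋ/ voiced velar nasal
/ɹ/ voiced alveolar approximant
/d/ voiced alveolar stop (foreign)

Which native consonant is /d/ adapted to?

t

/t/ is closest: same manner (stop), place distance 0 (alveolar→alveolar), voicing differs (+1); total 1. Next closest is /g/ at distance 3.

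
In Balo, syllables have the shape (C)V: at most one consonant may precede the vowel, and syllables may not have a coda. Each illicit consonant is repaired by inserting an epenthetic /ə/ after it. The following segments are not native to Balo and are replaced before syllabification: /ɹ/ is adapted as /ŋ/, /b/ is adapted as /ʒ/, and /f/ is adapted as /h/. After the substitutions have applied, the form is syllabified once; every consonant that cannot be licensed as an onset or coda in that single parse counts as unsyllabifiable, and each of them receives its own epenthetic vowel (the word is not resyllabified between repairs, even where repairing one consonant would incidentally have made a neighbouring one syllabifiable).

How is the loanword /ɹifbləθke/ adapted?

Substitution: /ɹ/ → /ŋ/, /f/ → /h/, /b/ → /ʒ/, giving /ŋihʒləθke/.
Syllabifying with onset maximization leaves /h/, /ʒ/, /θ/ stranded (no codas are permitted; onsets are limited to one consonant).
Epenthesis after each stranded consonant: /h/ → /hə/, /ʒ/ → /ʒə/, /θ/ → /θə/.

ŋihəʒələθəke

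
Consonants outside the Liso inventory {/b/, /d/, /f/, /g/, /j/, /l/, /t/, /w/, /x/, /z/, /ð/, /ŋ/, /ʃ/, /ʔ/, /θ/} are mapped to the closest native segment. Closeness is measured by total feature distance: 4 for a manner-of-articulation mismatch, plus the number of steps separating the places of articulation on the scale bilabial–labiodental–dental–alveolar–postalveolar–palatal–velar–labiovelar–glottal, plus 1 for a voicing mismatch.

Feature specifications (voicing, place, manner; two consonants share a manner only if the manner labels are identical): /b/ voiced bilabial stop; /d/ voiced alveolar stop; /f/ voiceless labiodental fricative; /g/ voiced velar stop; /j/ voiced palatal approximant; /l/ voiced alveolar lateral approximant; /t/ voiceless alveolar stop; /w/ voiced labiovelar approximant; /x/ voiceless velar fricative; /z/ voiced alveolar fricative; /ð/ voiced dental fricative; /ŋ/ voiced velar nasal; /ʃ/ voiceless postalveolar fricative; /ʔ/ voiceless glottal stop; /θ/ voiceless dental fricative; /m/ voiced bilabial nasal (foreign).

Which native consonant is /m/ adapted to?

b

/b/ is closest: manner differs (nasal→stop, +4), place distance 0 (bilabial→bilabial), same voicing; total 4. Next closest is /f/ at distance 6.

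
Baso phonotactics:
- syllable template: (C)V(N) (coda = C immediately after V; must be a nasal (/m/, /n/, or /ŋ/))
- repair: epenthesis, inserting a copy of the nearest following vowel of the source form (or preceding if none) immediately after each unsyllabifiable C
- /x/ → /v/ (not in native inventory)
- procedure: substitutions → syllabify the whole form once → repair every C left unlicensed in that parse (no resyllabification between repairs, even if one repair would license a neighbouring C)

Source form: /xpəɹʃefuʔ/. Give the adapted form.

Substitution: /x/ → /v/, giving /vpəɹʃefuʔ/.
Under (C)V(N), the unsyllabifiable consonants are /v/, /ɹ/, /ʔ/ (only a nasal (/m/, /n/, or /ŋ/) is licensed in coda position; onsets are limited to one consonant).
Inserting the epenthetic vowel yields /v/ → /və/, /ɹ/ → /ɹe/, /ʔ/ → /ʔu/.

vəpəɹeʃefuʔu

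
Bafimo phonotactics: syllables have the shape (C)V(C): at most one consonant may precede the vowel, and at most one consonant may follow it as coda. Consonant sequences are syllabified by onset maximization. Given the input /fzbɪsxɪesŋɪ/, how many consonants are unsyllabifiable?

2

Syllabifying with onset maximization leaves /f/, /z/ stranded (at most one coda consonant is licensed; onsets are limited to one consonant).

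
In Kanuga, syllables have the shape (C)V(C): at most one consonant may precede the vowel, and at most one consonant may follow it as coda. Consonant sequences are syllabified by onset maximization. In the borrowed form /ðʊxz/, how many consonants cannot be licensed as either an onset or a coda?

1

Under (C)V(C), the unsyllabifiable consonants are /z/ (at most one coda consonant is licensed; onsets are limited to one consonant).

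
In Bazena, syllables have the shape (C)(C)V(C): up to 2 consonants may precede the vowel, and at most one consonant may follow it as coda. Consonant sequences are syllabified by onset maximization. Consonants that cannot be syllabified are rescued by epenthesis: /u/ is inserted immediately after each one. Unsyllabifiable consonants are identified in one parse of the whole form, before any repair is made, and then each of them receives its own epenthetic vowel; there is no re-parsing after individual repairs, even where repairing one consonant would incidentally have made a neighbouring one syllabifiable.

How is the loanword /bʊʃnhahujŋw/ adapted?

bʊʃnhahujŋuwu

Syllabifying with onset maximization leaves /ŋ/, /w/ stranded (at most one coda consonant is licensed; onsets may contain at most 2 consonants).
Inserting the epenthetic vowel yields /ŋ/ → /ŋu/, /w/ → /wu/.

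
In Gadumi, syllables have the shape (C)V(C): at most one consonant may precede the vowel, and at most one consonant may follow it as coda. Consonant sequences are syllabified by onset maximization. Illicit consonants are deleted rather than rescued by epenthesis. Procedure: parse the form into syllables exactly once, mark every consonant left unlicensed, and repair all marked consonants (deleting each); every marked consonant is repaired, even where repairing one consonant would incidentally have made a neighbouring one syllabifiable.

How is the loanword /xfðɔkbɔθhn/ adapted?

ðɔkbɔθ

Under (C)V(C), the unsyllabifiable consonants are /x/, /f/, /h/, /n/ (at most one coda consonant is licensed; onsets are limited to one consonant).
Deletion applies to /x/, /f/, /h/, /n/.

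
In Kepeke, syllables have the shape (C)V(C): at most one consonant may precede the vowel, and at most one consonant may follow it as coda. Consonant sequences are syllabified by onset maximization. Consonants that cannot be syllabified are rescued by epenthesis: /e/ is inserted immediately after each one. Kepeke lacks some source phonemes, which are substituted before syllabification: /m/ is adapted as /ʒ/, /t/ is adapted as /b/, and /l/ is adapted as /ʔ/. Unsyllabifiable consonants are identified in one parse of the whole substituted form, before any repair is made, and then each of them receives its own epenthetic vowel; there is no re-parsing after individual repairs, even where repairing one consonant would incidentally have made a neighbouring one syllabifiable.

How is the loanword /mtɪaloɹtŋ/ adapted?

Substitution: /m/ → /ʒ/, /t/ → /b/, /l/ → /ʔ/, giving /ʒbɪaʔoɹbŋ/.
Syllabifying with onset maximization leaves /ʒ/, /b/, /ŋ/ stranded (at most one coda consonant is licensed; onsets are limited to one consonant).
Epenthesis after each stranded consonant: /ʒ/ → /ʒe/, /b/ → /be/, /ŋ/ → /ŋe/.

ʒebɪaʔoɹbeŋe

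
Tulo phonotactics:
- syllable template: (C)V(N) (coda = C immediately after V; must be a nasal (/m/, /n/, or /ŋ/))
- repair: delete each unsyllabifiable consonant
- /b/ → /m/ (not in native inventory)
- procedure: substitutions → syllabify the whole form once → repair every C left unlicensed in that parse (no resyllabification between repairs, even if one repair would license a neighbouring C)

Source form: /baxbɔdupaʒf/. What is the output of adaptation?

mamɔdupa

Substitution: /b/ → /m/, giving /maxmɔdupaʒf/.
Syllabifying with onset maximization leaves /x/, /ʒ/, /f/ stranded (only a nasal (/m/, /n/, or /ŋ/) is licensed in coda position; onsets are limited to one consonant).
Deletion applies to /x/, /ʒ/, /f/.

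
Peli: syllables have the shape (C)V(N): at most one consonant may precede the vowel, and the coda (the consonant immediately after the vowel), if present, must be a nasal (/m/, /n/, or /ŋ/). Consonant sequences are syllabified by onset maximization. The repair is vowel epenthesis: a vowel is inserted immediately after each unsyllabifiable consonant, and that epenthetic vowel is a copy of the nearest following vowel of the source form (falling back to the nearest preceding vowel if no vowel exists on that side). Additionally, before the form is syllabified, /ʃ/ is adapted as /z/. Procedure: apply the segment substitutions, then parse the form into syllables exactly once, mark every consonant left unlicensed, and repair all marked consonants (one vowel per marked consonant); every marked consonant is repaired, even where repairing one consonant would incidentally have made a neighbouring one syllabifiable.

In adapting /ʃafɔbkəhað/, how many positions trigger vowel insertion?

After substitution the input is /zafɔbkəhað/.
The unsyllabifiable consonants are /b/, /ð/; each receives one epenthetic vowel.

2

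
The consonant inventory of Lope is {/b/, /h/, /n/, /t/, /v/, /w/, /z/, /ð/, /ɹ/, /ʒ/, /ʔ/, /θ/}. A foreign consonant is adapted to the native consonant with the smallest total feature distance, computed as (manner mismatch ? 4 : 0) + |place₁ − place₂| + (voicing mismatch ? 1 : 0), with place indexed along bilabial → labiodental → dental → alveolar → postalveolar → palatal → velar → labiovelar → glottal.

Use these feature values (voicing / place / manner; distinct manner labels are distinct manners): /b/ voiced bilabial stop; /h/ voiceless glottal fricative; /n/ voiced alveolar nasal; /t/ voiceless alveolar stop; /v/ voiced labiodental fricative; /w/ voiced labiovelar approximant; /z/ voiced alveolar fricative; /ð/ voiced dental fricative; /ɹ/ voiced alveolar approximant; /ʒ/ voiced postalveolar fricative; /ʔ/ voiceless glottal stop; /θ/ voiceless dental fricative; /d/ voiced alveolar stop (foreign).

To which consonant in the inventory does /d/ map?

/t/ is closest: same manner (stop), place distance 0 (alveolar→alveolar), voicing differs (+1); total 1. Next closest is /b/ at distance 3.

t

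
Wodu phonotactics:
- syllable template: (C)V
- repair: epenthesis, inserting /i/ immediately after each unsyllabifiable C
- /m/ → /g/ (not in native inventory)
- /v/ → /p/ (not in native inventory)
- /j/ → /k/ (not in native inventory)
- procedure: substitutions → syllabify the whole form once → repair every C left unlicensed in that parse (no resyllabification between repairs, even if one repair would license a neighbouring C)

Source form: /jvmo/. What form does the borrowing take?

Substitution: /j/ → /k/, /v/ → /p/, /m/ → /g/, giving /kpgo/.
Syllabifying with onset maximization leaves /k/, /p/ stranded (no codas are permitted; onsets are limited to one consonant).
Inserting the epenthetic vowel yields /k/ → /ki/, /p/ → /pi/.

kipigo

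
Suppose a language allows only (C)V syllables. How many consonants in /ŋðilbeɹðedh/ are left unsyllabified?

Syllabifying with onset maximization leaves /ŋ/, /l/, /ɹ/, /d/, /h/ stranded (no codas are permitted; onsets are limited to one consonant).

5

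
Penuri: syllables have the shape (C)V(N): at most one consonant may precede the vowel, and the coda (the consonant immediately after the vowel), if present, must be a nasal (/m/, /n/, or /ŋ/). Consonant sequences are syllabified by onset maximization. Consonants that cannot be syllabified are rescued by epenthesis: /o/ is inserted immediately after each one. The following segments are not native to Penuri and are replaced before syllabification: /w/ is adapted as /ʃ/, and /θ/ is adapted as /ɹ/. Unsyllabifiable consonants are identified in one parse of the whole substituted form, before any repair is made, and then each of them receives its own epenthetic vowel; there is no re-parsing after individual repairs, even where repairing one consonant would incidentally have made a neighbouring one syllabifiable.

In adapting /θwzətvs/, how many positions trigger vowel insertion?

After substitution the input is /ɹʃzətvs/.
The unsyllabifiable consonants are /ɹ/, /ʃ/, /t/, /v/, /s/; each receives one epenthetic vowel.

5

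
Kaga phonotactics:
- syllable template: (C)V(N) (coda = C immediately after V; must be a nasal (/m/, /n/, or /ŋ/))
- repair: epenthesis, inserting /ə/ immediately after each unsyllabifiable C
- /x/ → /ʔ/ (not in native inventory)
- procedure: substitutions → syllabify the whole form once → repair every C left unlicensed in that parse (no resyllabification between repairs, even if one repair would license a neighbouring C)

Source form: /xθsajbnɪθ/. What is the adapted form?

Substitution: /x/ → /ʔ/, giving /ʔθsajbnɪθ/.
Syllabifying with onset maximization leaves /ʔ/, /θ/, /j/, /b/, /θ/ stranded (only a nasal (/m/, /n/, or /ŋ/) is licensed in coda position; onsets are limited to one consonant).
Each unlicensed consonant becomes the onset of a new syllable: /ʔ/ → /ʔə/, /θ/ → /θə/, /j/ → /jə/, /b/ → /bə/, /θ/ → /θə/.

ʔəθəsajəbənɪθə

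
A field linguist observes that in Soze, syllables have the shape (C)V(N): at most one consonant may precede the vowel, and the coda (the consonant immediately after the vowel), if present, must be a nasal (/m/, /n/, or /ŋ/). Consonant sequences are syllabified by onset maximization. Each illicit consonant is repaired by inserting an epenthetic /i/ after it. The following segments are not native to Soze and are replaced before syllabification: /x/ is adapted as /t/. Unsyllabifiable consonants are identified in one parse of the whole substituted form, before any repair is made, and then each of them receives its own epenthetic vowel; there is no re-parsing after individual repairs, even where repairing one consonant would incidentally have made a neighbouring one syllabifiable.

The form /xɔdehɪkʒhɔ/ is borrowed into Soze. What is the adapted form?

Substitution: /x/ → /t/, giving /tɔdehɪkʒhɔ/.
Under (C)V(N), the unsyllabifiable consonants are /k/, /ʒ/ (only a nasal (/m/, /n/, or /ŋ/) is licensed in coda position; onsets are limited to one consonant).
Inserting the epenthetic vowel yields /k/ → /ki/, /ʒ/ → /ʒi/.

tɔdehɪkiʒihɔ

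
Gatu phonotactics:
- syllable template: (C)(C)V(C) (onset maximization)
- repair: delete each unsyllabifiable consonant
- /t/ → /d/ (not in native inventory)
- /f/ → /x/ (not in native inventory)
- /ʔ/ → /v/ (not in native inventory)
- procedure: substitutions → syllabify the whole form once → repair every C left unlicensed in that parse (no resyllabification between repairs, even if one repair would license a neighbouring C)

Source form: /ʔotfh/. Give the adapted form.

vod

Substitution: /ʔ/ → /v/, /t/ → /d/, /f/ → /x/, giving /vodxh/.
Under (C)(C)V(C), the unsyllabifiable consonants are /x/, /h/ (at most one coda consonant is licensed; onsets may contain at most 2 consonants).
Each unlicensed consonant is deleted: /x/, /h/.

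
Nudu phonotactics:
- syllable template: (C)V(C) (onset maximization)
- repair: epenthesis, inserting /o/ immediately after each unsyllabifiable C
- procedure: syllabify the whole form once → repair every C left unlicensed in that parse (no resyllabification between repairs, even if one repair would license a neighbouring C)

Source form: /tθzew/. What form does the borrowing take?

toθozew

Syllabifying with onset maximization leaves /t/, /θ/ stranded (at most one coda consonant is licensed; onsets are limited to one consonant).
Inserting the epenthetic vowel yields /t/ → /to/, /θ/ → /θo/.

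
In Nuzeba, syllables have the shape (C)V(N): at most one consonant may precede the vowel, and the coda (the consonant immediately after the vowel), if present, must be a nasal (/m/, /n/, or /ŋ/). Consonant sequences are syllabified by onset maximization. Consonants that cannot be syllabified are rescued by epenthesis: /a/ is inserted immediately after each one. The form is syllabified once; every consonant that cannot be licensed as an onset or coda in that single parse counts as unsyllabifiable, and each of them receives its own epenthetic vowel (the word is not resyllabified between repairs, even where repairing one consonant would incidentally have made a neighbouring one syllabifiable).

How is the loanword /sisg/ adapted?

sisaga

Under (C)V(N), the unsyllabifiable consonants are /s/, /g/ (only a nasal (/m/, /n/, or /ŋ/) is licensed in coda position; onsets are limited to one consonant).
Epenthesis after each stranded consonant: /s/ → /sa/, /g/ → /ga/.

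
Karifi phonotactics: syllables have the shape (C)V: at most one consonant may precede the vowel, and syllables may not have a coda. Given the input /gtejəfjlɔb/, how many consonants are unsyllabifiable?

4

Under (C)V, the unsyllabifiable consonants are /g/, /f/, /j/, /b/ (no codas are permitted; onsets are limited to one consonant).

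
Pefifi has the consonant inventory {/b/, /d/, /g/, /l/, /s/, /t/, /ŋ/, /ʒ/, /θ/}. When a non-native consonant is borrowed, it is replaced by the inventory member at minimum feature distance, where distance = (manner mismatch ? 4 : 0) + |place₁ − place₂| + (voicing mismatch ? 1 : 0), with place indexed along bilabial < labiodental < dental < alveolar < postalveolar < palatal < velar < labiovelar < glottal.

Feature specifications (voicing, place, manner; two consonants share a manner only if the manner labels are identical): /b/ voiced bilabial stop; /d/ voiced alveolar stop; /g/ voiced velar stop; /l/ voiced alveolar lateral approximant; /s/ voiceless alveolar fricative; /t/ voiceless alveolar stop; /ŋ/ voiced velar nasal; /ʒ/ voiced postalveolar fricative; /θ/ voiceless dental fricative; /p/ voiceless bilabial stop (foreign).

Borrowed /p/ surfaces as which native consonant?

/b/ is closest: same manner (stop), place distance 0 (bilabial→bilabial), voicing differs (+1); total 1. Next closest is /t/ at distance 3.

b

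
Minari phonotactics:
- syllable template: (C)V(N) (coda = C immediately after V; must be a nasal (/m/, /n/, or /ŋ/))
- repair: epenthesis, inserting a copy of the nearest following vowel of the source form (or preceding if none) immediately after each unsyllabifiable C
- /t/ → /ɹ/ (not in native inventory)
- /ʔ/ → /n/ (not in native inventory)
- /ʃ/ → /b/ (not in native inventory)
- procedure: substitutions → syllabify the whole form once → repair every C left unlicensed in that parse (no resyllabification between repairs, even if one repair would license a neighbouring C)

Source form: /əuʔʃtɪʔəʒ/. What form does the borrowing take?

əunbɪɹɪnəʒə

Substitution: /ʔ/ → /n/, /ʃ/ → /b/, /t/ → /ɹ/, giving /əunbɹɪnəʒ/.
Syllabifying with onset maximization leaves /b/, /ʒ/ stranded (only a nasal (/m/, /n/, or /ŋ/) is licensed in coda position; onsets are limited to one consonant).
Epenthesis after each stranded consonant: /b/ → /bɪ/, /ʒ/ → /ʒə/.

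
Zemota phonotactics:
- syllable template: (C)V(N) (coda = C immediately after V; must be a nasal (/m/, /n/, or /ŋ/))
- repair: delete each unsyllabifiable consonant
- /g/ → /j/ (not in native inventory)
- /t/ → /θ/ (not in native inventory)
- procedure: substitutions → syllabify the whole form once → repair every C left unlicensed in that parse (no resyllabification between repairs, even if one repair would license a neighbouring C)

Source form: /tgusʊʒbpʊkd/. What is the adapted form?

Substitution: /t/ → /θ/, /g/ → /j/, giving /θjusʊʒbpʊkd/.
Under (C)V(N), the unsyllabifiable consonants are /θ/, /ʒ/, /b/, /k/, /d/ (only a nasal (/m/, /n/, or /ŋ/) is licensed in coda position; onsets are limited to one consonant).
Each unlicensed consonant is deleted: /θ/, /ʒ/, /b/, /k/, /d/.

jusʊpʊ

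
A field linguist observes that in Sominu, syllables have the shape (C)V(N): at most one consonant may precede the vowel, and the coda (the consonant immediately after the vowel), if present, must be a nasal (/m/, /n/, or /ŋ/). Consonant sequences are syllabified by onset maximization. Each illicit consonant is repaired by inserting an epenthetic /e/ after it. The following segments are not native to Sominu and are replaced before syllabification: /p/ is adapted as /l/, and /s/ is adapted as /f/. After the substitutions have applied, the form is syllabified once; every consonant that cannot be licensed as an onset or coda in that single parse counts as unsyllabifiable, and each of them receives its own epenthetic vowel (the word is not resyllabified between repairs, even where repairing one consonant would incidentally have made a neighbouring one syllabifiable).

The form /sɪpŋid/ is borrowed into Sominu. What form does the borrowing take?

fɪleŋide

Substitution: /s/ → /f/, /p/ → /l/, giving /fɪlŋid/.
Syllabifying with onset maximization leaves /l/, /d/ stranded (only a nasal (/m/, /n/, or /ŋ/) is licensed in coda position; onsets are limited to one consonant).
Each unlicensed consonant becomes the onset of a new syllable: /l/ → /le/, /d/ → /de/.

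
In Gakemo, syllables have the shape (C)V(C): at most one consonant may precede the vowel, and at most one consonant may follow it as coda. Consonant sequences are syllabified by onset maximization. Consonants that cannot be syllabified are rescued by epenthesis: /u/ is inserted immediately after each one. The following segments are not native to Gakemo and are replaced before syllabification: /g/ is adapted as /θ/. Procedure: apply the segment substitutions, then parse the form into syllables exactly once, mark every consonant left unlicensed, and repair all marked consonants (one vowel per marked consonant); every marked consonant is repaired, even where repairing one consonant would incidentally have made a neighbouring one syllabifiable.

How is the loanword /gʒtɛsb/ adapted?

Substitution: /g/ → /θ/, giving /θʒtɛsb/.
Syllabifying with onset maximization leaves /θ/, /ʒ/, /b/ stranded (at most one coda consonant is licensed; onsets are limited to one consonant).
Inserting the epenthetic vowel yields /θ/ → /θu/, /ʒ/ → /ʒu/, /b/ → /bu/.

θuʒutɛsbu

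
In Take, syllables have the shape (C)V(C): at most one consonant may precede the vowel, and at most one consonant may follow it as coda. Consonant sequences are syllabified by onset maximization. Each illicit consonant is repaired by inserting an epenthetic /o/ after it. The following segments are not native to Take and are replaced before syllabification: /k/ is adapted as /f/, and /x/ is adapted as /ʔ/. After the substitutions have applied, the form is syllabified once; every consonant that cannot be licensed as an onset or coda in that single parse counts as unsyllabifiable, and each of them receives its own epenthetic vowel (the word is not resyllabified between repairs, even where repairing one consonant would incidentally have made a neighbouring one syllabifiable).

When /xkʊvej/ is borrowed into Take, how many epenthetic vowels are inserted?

1

After substitution the input is /ʔfʊvej/.
The unsyllabifiable consonants are /ʔ/; each receives one epenthetic vowel.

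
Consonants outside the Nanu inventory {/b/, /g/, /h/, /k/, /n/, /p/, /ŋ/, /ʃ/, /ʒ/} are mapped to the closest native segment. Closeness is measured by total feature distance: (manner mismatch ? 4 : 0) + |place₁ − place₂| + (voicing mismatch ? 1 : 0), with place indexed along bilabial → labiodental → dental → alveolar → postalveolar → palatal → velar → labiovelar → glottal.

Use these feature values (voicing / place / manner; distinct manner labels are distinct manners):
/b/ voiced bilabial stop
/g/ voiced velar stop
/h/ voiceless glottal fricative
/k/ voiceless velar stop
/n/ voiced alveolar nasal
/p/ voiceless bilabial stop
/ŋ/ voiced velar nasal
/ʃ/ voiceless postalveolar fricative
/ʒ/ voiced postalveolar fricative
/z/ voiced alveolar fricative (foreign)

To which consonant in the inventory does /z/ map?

ʒ

/ʒ/ is closest: same manner (fricative), place distance 1 (alveolar→postalveolar), same voicing; total 1. Next closest is /ʃ/ at distance 2.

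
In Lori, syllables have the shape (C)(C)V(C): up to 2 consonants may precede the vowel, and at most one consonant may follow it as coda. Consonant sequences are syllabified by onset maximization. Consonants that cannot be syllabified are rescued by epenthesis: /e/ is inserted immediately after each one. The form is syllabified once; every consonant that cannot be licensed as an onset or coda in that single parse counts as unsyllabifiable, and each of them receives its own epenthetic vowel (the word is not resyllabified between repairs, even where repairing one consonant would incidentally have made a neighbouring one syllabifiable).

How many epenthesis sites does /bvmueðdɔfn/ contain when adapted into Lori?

The unsyllabifiable consonants are /b/, /n/; each receives one epenthetic vowel.

2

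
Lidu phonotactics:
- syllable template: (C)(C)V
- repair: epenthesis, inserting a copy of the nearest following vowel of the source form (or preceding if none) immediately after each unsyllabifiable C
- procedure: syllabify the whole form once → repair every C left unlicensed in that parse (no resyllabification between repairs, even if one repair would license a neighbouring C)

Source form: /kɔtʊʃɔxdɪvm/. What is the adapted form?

kɔtʊʃɔxdɪvɪmɪ

The consonants /v/, /m/ cannot be parsed into a legal (C)(C)V syllable (no codas are permitted; onsets may contain at most 2 consonants).
Epenthesis after each stranded consonant: /v/ → /vɪ/, /m/ → /mɪ/.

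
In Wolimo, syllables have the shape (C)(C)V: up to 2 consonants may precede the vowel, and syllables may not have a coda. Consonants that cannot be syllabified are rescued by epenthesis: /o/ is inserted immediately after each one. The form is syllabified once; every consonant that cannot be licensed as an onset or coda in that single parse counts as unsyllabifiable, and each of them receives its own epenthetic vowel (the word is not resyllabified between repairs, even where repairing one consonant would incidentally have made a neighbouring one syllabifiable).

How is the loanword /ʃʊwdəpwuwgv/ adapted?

ʃʊwdəpwuwogovo

Under (C)(C)V, the unsyllabifiable consonants are /w/, /g/, /v/ (no codas are permitted; onsets may contain at most 2 consonants).
Inserting the epenthetic vowel yields /w/ → /wo/, /g/ → /go/, /v/ → /vo/.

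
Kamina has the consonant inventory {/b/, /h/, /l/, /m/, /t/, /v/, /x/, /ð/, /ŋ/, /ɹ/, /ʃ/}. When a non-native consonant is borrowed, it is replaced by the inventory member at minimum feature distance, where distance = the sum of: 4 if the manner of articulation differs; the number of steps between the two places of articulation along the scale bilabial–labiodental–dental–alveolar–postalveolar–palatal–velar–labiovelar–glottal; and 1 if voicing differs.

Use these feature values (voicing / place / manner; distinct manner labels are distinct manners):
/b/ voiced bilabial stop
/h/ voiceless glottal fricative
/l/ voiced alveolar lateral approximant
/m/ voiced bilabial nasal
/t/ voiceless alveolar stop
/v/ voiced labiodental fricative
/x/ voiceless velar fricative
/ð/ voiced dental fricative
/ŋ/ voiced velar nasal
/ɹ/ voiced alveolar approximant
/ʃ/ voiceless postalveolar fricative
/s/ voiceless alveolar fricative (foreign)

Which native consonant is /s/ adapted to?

ʃ

/ʃ/ is closest: same manner (fricative), place distance 1 (alveolar→postalveolar), same voicing; total 1. Next closest is /ð/ at distance 2.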